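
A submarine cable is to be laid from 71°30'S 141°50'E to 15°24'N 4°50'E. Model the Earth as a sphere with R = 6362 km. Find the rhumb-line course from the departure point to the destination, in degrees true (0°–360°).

311.1°

Δψ = ln[tan(π/4+φ₂/2)/tan(π/4+φ₁/2)] = +2.0869
Δλ = -2.3911 rad (taken the short way round)
course = atan2(Δλ, Δψ) = 311.11°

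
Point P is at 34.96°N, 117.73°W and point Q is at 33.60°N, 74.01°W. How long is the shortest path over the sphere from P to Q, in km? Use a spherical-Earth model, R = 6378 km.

cos σ = sin φ₁ sin φ₂ + cos φ₁ cos φ₂ cos Δλ
      = sin(34.96°)sin(33.60°) + cos(34.96°)cos(33.60°)cos(43.72°) = 0.8104
σ = 35.861° → d = Rσ = 6378·0.62589 = 3992 km

3992 km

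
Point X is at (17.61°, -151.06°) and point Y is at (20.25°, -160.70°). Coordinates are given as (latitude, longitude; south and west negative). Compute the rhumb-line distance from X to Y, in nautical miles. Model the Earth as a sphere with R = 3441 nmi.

570 nmi

Δψ = ln[tan(π/4+φ₂/2)/tan(π/4+φ₁/2)] = +0.0487;  Δφ = +0.0461 rad,  Δλ = -0.1682 rad
q = Δφ/Δψ = 0.9458
d = R·√(Δφ² + q²Δλ²) = 3441·0.16567 = 570 nmi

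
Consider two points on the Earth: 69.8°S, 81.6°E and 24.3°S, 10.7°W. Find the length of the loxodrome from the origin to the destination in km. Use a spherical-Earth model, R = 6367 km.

8097 km

Δψ = ln[tan(π/4+φ₂/2)/tan(π/4+φ₁/2)] = +1.2878;  Δφ = +0.7941 rad,  Δλ = -1.6109 rad
q = Δφ/Δψ = 0.6166
d = R·√(Δφ² + q²Δλ²) = 6367·1.27178 = 8097 km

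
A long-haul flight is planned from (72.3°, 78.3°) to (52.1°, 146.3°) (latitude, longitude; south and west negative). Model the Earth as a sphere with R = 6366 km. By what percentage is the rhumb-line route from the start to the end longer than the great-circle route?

Great circle: σ = 0.6064 rad → d_gc = Rσ = 3860.5 km
Rhumb: Δφ = -0.3526, Δλ = +1.1868, Δψ = -0.7908, q = Δφ/Δψ = 0.4458 → d_rh = R√(Δφ²+q²Δλ²) = 4047.5 km
Excess = (4047.5 − 3860.5) / 3860.5 = 187.0 / 3860.5 = 4.84% ≈ 4.8%

4.8%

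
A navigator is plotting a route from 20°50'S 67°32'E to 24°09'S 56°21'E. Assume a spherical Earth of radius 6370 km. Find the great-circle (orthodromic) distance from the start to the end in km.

1206 km

Haversine: a = sin²(Δφ/2)+cos φ₁ cos φ₂ sin²(Δλ/2) = 0.00893;  σ = 2·atan2(√a,√(1−a))
σ = 10.848° → d = Rσ = 6370·0.18933 = 1206 km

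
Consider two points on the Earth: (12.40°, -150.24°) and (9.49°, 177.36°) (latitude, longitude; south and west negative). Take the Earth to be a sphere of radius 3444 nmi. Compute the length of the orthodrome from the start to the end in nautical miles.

1919 nmi

Haversine: a = sin²(Δφ/2)+cos φ₁ cos φ₂ sin²(Δλ/2) = 0.07562;  σ = 2·atan2(√a,√(1−a))
σ = 31.924° → d = Rσ = 3444·0.55718 = 1919 nmi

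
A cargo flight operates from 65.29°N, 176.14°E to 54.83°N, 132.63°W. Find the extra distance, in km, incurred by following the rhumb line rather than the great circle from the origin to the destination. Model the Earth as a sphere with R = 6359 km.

77 km

Great circle: cos σ = sin φ₁ sin φ₂ + cos φ₁ cos φ₂ cos Δλ,  σ = 0.4660 rad → d_gc = 2963.3 km
Rhumb line: Δψ = -0.3694, q = Δφ/Δψ = 0.4942, d_rh = R√(Δφ²+q²Δλ²) = 3040.2 km
Excess = 3040.2 − 2963.3 = 76.9 ≈ 77 km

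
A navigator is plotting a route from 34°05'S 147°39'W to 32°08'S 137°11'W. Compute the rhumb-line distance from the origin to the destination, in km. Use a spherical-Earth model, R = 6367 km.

998 km

Δψ = ln[tan(π/4+φ₂/2)/tan(π/4+φ₁/2)] = +0.0406;  Δφ = +0.0340 rad,  Δλ = +0.1827 rad
q = Δφ/Δψ = 0.8376
d = R·√(Δφ² + q²Δλ²) = 6367·0.15674 = 998 km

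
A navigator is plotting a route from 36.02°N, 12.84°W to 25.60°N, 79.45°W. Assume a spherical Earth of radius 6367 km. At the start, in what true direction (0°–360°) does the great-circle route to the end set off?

279.5°

θ = atan2( sin Δλ·cos φ₂ ,  cos φ₁ sin φ₂ − sin φ₁ cos φ₂ cos Δλ )
  = atan2(-0.8277, +0.1389) = 279.53°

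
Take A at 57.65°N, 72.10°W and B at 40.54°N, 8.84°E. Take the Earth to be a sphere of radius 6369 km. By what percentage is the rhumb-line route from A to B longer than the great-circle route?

Great circle: σ = 0.9108 rad → d_gc = Rσ = 5800.7 km
Rhumb: Δφ = -0.2986, Δλ = +1.4127, Δψ = -0.4624, q = Δφ/Δψ = 0.6458 → d_rh = R√(Δφ²+q²Δλ²) = 6113.6 km
Excess = (6113.6 − 5800.7) / 5800.7 = 312.9 / 5800.7 = 5.39% ≈ 5.4%

5.4%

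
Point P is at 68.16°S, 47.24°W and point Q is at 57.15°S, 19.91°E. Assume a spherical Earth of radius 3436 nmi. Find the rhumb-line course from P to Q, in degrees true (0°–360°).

70.1°

Δψ = ln[tan(π/4+φ₂/2)/tan(π/4+φ₁/2)] = +0.4239
Δλ = +1.1720 rad (taken the short way round)
course = atan2(Δλ, Δψ) = 70.11°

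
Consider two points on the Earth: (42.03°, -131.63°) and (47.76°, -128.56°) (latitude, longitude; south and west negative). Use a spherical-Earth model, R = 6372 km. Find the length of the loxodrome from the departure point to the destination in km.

681 km

Rhumb course C = atan2(Δλ, Δψ) with Δψ = ln[tan(π/4+φ₂/2)/tan(π/4+φ₁/2)] = +0.1413, Δλ = +0.0536 → C = 20.76°
d = R·|Δφ| / |cos C| = 6372·0.10001 / 0.93507 = 681 km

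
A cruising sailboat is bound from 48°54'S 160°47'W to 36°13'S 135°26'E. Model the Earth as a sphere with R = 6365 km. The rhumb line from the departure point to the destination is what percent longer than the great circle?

2.6%

Great circle: σ = 0.8237 rad → d_gc = Rσ = 5242.7 km
Rhumb: Δφ = +0.2214, Δλ = -1.1132, Δψ = +0.3022, q = Δφ/Δψ = 0.7325 → d_rh = R√(Δφ²+q²Δλ²) = 5378.3 km
Excess = (5378.3 − 5242.7) / 5242.7 = 135.6 / 5242.7 = 2.59% ≈ 2.6%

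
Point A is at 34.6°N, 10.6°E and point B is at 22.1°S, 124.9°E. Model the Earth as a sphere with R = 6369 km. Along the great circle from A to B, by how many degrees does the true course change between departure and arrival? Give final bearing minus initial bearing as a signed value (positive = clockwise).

+21.7°

Initial bearing θ₁ = atan2(sin Δλ cos φ₂, cos φ₁ sin φ₂ − sin φ₁ cos φ₂ cos Δλ) = 96.30°
Final bearing θ₂ = (initial bearing from the destination back to the start) + 180° = 117.99°
Δθ = θ₂ − θ₁ = +21.7°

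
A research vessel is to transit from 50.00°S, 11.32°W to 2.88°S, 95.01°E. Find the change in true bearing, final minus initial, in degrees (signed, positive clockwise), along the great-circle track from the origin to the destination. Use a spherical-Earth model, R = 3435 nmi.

-65.9°

At departure: θ₁ = atan2(sin Δλ cos φ₂, cos φ₁ sin φ₂ − sin φ₁ cos φ₂ cos Δλ) = 104.47°
At arrival: θ₂ = atan2(sin Δλ cos φ₁, −cos φ₂ sin φ₁ + sin φ₂ cos φ₁ cos Δλ) = 38.55°
Δθ = θ₂ − θ₁ = -65.9°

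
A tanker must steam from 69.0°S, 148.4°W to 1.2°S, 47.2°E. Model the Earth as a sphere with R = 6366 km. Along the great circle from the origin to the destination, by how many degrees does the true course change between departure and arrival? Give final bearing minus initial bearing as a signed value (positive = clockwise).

+157.6°

Initial bearing θ₁ = atan2(sin Δλ cos φ₂, cos φ₁ sin φ₂ − sin φ₁ cos φ₂ cos Δλ) = 196.52°
Final bearing θ₂ = (initial bearing from the destination back to the start) + 180° = 354.15°
Δθ = θ₂ − θ₁ = +157.6°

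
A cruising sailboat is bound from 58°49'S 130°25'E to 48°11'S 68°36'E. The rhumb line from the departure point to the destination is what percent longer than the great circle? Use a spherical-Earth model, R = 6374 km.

3.3%

Great circle: σ = 0.6424 rad → d_gc = Rσ = 4094.8 km
Rhumb: Δφ = +0.1856, Δλ = -1.0789, Δψ = +0.3141, q = Δφ/Δψ = 0.5908 → d_rh = R√(Δφ²+q²Δλ²) = 4231.8 km
Excess = (4231.8 − 4094.8) / 4094.8 = 137.0 / 4094.8 = 3.346% ≈ 3.3%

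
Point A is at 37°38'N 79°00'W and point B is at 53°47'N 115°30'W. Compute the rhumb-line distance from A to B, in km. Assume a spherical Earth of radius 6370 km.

3330 km

Δψ = ln[tan(π/4+φ₂/2)/tan(π/4+φ₁/2)] = +0.4079;  Δφ = +0.2819 rad,  Δλ = -0.6370 rad
q = Δφ/Δψ = 0.6911
d = R·√(Δφ² + q²Δλ²) = 6370·0.52275 = 3330 km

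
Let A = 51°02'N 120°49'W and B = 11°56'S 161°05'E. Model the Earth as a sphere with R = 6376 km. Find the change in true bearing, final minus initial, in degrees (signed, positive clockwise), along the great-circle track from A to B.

Initial bearing θ₁ = atan2(sin Δλ cos φ₂, cos φ₁ sin φ₂ − sin φ₁ cos φ₂ cos Δλ) = 253.32°
Final bearing θ₂ = (initial bearing from the destination back to the start) + 180° = 218.00°
Δθ = θ₂ − θ₁ = -35.3°

-35.3°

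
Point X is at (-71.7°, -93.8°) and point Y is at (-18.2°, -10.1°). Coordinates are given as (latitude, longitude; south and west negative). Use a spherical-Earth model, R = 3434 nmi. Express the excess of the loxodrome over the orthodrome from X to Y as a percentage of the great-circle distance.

5.4%

Great circle: σ = 1.2353 rad → d_gc = Rσ = 4241.9 nmi
Rhumb: Δφ = +0.9338, Δλ = +1.4608, Δψ = +1.5028, q = Δφ/Δψ = 0.6213 → d_rh = R√(Δφ²+q²Δλ²) = 4471.8 nmi
Excess = (4471.8 − 4241.9) / 4241.9 = 229.9 / 4241.9 = 5.42% ≈ 5.4%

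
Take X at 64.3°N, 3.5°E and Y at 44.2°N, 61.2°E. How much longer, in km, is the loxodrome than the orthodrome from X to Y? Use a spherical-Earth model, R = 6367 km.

123 km

Great circle: cos σ = sin φ₁ sin φ₂ + cos φ₁ cos φ₂ cos Δλ,  σ = 0.6529 rad → d_gc = 4157.0 km
Rhumb line: Δψ = -0.6162, q = Δφ/Δψ = 0.5694, d_rh = R√(Δφ²+q²Δλ²) = 4279.8 km
Excess = 4279.8 − 4157.0 = 122.8 ≈ 123 km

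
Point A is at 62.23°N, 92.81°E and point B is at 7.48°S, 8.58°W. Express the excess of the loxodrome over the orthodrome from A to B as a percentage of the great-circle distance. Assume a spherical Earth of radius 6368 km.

Great circle: σ = 1.7787 rad → d_gc = Rσ = 11326.8 km
Rhumb: Δφ = -1.2167, Δλ = -1.7696, Δψ = -1.5285, q = Δφ/Δψ = 0.7960 → d_rh = R√(Δφ²+q²Δλ²) = 11852.7 km
Excess = (11852.7 − 11326.8) / 11326.8 = 525.9 / 11326.8 = 4.64% ≈ 4.6%

4.6%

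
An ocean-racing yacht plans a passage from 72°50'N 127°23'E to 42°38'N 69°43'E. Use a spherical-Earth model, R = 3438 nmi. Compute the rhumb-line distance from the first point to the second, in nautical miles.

Rhumb course C = atan2(Δλ, Δψ) with Δψ = ln[tan(π/4+φ₂/2)/tan(π/4+φ₁/2)] = -1.0668, Δλ = -1.0065 → C = 223.33°
d = R·|Δφ| / |cos C| = 3438·0.52709 / 0.72736 = 2491 nmi

2491 nmi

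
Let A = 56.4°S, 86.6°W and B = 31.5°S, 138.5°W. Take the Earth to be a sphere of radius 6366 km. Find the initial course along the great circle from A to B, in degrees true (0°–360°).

282.5°

θ = atan2( sin Δλ·cos φ₂ ,  cos φ₁ sin φ₂ − sin φ₁ cos φ₂ cos Δλ )
  = atan2(-0.6710, +0.1491) = 282.53°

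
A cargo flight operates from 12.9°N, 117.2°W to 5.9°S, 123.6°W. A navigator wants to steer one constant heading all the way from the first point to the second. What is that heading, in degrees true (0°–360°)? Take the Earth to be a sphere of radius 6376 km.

198.7°

Meridional parts: M(φ₁)=+0.2271, M(φ₂)=-0.1032 → ΔM = -0.3302;  Δλ = -0.1117 rad
tan C = Δλ / ΔM = +0.3383 → C = 198.69°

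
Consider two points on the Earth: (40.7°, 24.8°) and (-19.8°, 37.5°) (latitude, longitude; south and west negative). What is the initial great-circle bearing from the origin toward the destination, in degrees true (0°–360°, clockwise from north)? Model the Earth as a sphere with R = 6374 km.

θ = atan2( sin Δλ·cos φ₂ ,  cos φ₁ sin φ₂ − sin φ₁ cos φ₂ cos Δλ )
  = atan2(+0.2068, -0.8553) = 166.41°

166.4°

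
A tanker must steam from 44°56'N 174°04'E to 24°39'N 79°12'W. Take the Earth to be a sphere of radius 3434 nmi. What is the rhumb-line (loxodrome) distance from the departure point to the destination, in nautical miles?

5339 nmi

Δψ = ln[tan(π/4+φ₂/2)/tan(π/4+φ₁/2)] = -0.4356;  Δφ = -0.3540 rad,  Δλ = +1.8628 rad
q = Δφ/Δψ = 0.8127
d = R·√(Δφ² + q²Δλ²) = 3434·1.55482 = 5339 nmi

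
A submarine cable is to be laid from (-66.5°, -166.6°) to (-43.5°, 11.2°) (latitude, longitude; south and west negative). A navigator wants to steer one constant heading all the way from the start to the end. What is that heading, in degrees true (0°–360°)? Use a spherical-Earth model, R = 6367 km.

Δψ = ln[tan(π/4+φ₂/2)/tan(π/4+φ₁/2)] = +0.7254
Δλ = +3.1032 rad (taken the short way round)
course = atan2(Δλ, Δψ) = 76.84°

76.8°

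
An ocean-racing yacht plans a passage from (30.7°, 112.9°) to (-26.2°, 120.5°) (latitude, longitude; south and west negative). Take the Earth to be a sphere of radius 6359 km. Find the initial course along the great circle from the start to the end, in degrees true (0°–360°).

171.9°

θ = atan2( sin Δλ·cos φ₂ ,  cos φ₁ sin φ₂ − sin φ₁ cos φ₂ cos Δλ )
  = atan2(+0.1187, -0.8337) = 171.90°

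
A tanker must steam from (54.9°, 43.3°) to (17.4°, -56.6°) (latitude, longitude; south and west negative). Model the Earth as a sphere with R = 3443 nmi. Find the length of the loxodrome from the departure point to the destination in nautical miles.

Δψ = ln[tan(π/4+φ₂/2)/tan(π/4+φ₁/2)] = -0.8427;  Δφ = -0.6545 rad,  Δλ = -1.7436 rad
q = Δφ/Δψ = 0.7766
d = R·√(Δφ² + q²Δλ²) = 3443·1.50401 = 5178 nmi

5178 nmi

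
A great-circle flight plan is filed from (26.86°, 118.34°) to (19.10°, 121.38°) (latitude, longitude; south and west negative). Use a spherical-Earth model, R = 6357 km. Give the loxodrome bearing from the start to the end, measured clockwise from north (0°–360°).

160.2°

Δψ = ln[tan(π/4+φ₂/2)/tan(π/4+φ₁/2)] = -0.1473
Δλ = +0.0531 rad (taken the short way round)
course = atan2(Δλ, Δψ) = 160.19°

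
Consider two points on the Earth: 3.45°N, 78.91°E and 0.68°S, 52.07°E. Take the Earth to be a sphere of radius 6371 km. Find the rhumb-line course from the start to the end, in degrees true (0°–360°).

Meridional parts: M(φ₁)=+0.0603, M(φ₂)=-0.0119 → ΔM = -0.0721;  Δλ = -0.4684 rad
tan C = Δλ / ΔM = +6.4955 → C = 261.25°

261.2°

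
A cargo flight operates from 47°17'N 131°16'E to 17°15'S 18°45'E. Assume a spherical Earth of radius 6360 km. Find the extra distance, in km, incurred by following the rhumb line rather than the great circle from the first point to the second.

308 km

Great circle: cos σ = sin φ₁ sin φ₂ + cos φ₁ cos φ₂ cos Δλ,  σ = 2.0555 rad → d_gc = 13073.2 km
Rhumb line: Δψ = -1.2446, q = Δφ/Δψ = 0.9049, d_rh = R√(Δφ²+q²Δλ²) = 13381.3 km
Excess = 13381.3 − 13073.2 = 308.1 ≈ 308 km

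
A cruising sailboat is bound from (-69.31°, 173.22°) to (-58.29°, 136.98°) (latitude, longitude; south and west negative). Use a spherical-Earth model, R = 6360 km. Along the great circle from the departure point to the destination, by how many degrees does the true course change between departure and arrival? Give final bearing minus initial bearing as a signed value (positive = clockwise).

+32.9°

Initial bearing θ₁ = atan2(sin Δλ cos φ₂, cos φ₁ sin φ₂ − sin φ₁ cos φ₂ cos Δλ) = 287.17°
Final bearing θ₂ = (initial bearing from the destination back to the start) + 180° = 320.04°
Δθ = θ₂ − θ₁ = +32.9°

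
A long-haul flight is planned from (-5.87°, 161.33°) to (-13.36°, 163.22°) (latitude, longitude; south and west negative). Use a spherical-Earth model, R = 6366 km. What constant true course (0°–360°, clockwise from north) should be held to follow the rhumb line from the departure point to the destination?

Meridional parts: M(φ₁)=-0.1026, M(φ₂)=-0.2353 → ΔM = -0.1327;  Δλ = +0.0330 rad
tan C = Δλ / ΔM = -0.2486 → C = 166.04°

166.0°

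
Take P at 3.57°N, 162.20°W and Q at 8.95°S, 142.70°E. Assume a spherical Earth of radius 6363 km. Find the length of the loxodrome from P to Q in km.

6257 km

Rhumb course C = atan2(Δλ, Δψ) with Δψ = ln[tan(π/4+φ₂/2)/tan(π/4+φ₁/2)] = -0.2192, Δλ = -0.9617 → C = 257.16°
d = R·|Δφ| / |cos C| = 6363·0.21852 / 0.22223 = 6257 km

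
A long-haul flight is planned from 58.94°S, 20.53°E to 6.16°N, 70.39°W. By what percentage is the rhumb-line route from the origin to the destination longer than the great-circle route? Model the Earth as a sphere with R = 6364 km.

Great circle: σ = 1.6711 rad → d_gc = Rσ = 10635.0 km
Rhumb: Δφ = +1.1362, Δλ = -1.5869, Δψ = +1.3883, q = Δφ/Δψ = 0.8184 → d_rh = R√(Δφ²+q²Δλ²) = 10981.8 km
Excess = (10981.8 − 10635.0) / 10635.0 = 346.8 / 10635.0 = 3.26% ≈ 3.3%

3.3%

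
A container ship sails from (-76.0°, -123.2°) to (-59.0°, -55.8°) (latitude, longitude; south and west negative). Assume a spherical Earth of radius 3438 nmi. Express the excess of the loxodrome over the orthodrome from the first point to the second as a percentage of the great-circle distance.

Great circle: σ = 0.4958 rad → d_gc = Rσ = 1704.6 nmi
Rhumb: Δφ = +0.2967, Δλ = +1.1764, Δψ = +0.8148, q = Δφ/Δψ = 0.3642 → d_rh = R√(Δφ²+q²Δλ²) = 1791.6 nmi
Excess = (1791.6 − 1704.6) / 1704.6 = 87.0 / 1704.6 = 5.10% ≈ 5.1%

5.1%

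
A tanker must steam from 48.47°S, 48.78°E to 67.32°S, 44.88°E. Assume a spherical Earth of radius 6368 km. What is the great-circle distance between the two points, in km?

2107 km

cos σ = sin φ₁ sin φ₂ + cos φ₁ cos φ₂ cos Δλ
      = sin(-48.47°)sin(-67.32°) + cos(-48.47°)cos(-67.32°)cos(-3.90°) = 0.9458
σ = 18.955° → d = Rσ = 6368·0.33082 = 2107 km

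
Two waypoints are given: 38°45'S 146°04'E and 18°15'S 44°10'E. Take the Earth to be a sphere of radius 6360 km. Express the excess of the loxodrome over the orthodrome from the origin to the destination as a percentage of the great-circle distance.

Great circle: σ = 1.5275 rad → d_gc = Rσ = 9714.9 km
Rhumb: Δφ = +0.3578, Δλ = -1.7785, Δψ = +0.4106, q = Δφ/Δψ = 0.8713 → d_rh = R√(Δφ²+q²Δλ²) = 10114.9 km
Excess = (10114.9 − 9714.9) / 9714.9 = 400.0 / 9714.9 = 4.12% ≈ 4.1%

4.1%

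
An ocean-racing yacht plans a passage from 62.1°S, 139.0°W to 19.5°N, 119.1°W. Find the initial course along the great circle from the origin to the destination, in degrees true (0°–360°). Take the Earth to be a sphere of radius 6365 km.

N = sin Δλ·cos φ₂ = +0.3209;  D = cos φ₁ sin φ₂ − sin φ₁ cos φ₂ cos Δλ = +0.9395
initial course = atan2(N, D) = 18.86°

18.9°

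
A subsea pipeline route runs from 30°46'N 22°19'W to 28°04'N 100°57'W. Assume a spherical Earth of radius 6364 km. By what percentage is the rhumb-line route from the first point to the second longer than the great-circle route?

2.2%

Great circle: σ = 1.1700 rad → d_gc = Rσ = 7446.1 km
Rhumb: Δφ = -0.0471, Δλ = -1.3724, Δψ = -0.0541, q = Δφ/Δψ = 0.8709 → d_rh = R√(Δφ²+q²Δλ²) = 7612.7 km
Excess = (7612.7 − 7446.1) / 7446.1 = 166.6 / 7446.1 = 2.24% ≈ 2.2%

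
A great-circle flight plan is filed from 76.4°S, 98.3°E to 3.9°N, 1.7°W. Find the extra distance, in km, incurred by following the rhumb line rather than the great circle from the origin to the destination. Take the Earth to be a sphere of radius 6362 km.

Great circle: cos σ = sin φ₁ sin φ₂ + cos φ₁ cos φ₂ cos Δλ,  σ = 1.6778 rad → d_gc = 10674.46 km
Rhumb line: Δψ = +2.1947, q = Δφ/Δψ = 0.6386, d_rh = R√(Δφ²+q²Δλ²) = 11392.03 km
Excess = 11392.03 − 10674.46 = 717.57 ≈ 718 km

718 km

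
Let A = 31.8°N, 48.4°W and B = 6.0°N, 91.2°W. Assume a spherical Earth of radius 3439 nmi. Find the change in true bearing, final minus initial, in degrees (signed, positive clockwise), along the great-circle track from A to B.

Initial bearing θ₁ = atan2(sin Δλ cos φ₂, cos φ₁ sin φ₂ − sin φ₁ cos φ₂ cos Δλ) = 246.37°
Final bearing θ₂ = (initial bearing from the destination back to the start) + 180° = 231.53°
Δθ = θ₂ − θ₁ = -14.8°

-14.8°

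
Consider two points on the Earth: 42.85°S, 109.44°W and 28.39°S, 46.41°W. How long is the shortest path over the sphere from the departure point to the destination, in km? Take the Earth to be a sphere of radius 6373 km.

cos σ = sin φ₁ sin φ₂ + cos φ₁ cos φ₂ cos Δλ
      = sin(-42.85°)sin(-28.39°) + cos(-42.85°)cos(-28.39°)cos(63.03°) = 0.6159
σ = 51.985° → d = Rσ = 6373·0.90731 = 5782 km

5782 km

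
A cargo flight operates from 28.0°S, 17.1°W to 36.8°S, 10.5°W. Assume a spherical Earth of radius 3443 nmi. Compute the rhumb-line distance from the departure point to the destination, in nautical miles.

626 nmi

Rhumb course C = atan2(Δλ, Δψ) with Δψ = ln[tan(π/4+φ₂/2)/tan(π/4+φ₁/2)] = -0.1822, Δλ = +0.1152 → C = 147.70°
d = R·|Δφ| / |cos C| = 3443·0.15359 / 0.84528 = 626 nmi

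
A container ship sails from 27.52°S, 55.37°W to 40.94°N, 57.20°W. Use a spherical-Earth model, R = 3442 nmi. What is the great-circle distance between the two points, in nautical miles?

4114 nmi

Haversine: a = sin²(Δφ/2)+cos φ₁ cos φ₂ sin²(Δλ/2) = 0.31660;  σ = 2·atan2(√a,√(1−a))
σ = 68.481° → d = Rσ = 3442·1.19522 = 4114 nmi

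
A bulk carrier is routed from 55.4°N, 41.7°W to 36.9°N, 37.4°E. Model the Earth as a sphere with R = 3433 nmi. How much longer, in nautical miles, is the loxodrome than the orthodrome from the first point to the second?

154 nmi

Great circle: cos σ = sin φ₁ sin φ₂ + cos φ₁ cos φ₂ cos Δλ,  σ = 0.9520 rad → d_gc = 3268.0 nmi
Rhumb line: Δψ = -0.4727, q = Δφ/Δψ = 0.6831, d_rh = R√(Δφ²+q²Δλ²) = 3422.1 nmi
Excess = 3422.1 − 3268.0 = 154.1 ≈ 154 nmi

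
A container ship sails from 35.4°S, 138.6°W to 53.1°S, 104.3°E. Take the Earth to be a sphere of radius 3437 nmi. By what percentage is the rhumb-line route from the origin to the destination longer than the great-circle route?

Great circle: σ = 1.3281 rad → d_gc = Rσ = 4564.8 nmi
Rhumb: Δφ = -0.3089, Δλ = -2.0438, Δψ = -0.4364, q = Δφ/Δψ = 0.7080 → d_rh = R√(Δφ²+q²Δλ²) = 5085.1 nmi
Excess = (5085.1 − 4564.8) / 4564.8 = 520.3 / 4564.8 = 11.40% ≈ 11.4%

11.4%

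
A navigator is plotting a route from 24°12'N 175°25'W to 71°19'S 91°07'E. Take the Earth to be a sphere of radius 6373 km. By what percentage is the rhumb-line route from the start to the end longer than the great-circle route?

Great circle: σ = 1.9889 rad → d_gc = Rσ = 12675.0 km
Rhumb: Δφ = -1.6671, Δλ = -1.6313, Δψ = -2.2403, q = Δφ/Δψ = 0.7441 → d_rh = R√(Δφ²+q²Δλ²) = 13142.4 km
Excess = (13142.4 − 12675.0) / 12675.0 = 467.4 / 12675.0 = 3.69% ≈ 3.7%

3.7%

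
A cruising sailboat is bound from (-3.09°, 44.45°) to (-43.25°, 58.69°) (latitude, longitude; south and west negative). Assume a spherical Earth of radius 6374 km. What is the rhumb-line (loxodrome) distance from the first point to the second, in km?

4686 km

Δψ = ln[tan(π/4+φ₂/2)/tan(π/4+φ₁/2)] = -0.7849;  Δφ = -0.7009 rad,  Δλ = +0.2485 rad
q = Δφ/Δψ = 0.8931
d = R·√(Δφ² + q²Δλ²) = 6374·0.73523 = 4686 km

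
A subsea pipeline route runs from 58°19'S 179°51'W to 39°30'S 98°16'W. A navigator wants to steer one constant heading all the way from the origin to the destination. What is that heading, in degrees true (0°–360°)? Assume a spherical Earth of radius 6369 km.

70.4°

Meridional parts: M(φ₁)=-1.2596, M(φ₂)=-0.7516 → ΔM = +0.5081;  Δλ = +1.4239 rad
tan C = Δλ / ΔM = +2.8025 → C = 70.36°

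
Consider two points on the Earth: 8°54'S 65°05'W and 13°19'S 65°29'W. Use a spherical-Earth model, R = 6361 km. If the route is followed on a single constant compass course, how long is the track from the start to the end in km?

Rhumb course C = atan2(Δλ, Δψ) with Δψ = ln[tan(π/4+φ₂/2)/tan(π/4+φ₁/2)] = -0.0786, Δλ = -0.0070 → C = 185.08°
d = R·|Δφ| / |cos C| = 6361·0.07709 / 0.99608 = 492 km

492 km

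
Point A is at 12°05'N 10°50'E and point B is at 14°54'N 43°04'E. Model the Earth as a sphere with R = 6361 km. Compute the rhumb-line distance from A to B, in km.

3493 km

Rhumb course C = atan2(Δλ, Δψ) with Δψ = ln[tan(π/4+φ₂/2)/tan(π/4+φ₁/2)] = +0.0506, Δλ = +0.5626 → C = 84.86°
d = R·|Δφ| / |cos C| = 6361·0.04916 / 0.08951 = 3493 km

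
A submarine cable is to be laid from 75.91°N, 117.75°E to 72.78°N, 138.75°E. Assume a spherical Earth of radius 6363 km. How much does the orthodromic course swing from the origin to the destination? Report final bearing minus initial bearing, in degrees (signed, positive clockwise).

Initial bearing θ₁ = atan2(sin Δλ cos φ₂, cos φ₁ sin φ₂ − sin φ₁ cos φ₂ cos Δλ) = 108.52°
Final bearing θ₂ = (initial bearing from the destination back to the start) + 180° = 128.76°
Δθ = θ₂ − θ₁ = +20.2°

+20.2°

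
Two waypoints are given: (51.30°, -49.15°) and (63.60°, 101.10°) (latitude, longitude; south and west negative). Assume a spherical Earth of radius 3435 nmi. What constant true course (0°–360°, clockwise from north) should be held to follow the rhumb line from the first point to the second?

Δψ = ln[tan(π/4+φ₂/2)/tan(π/4+φ₁/2)] = +0.4036
Δλ = +2.6224 rad (taken the short way round)
course = atan2(Δλ, Δψ) = 81.25°

81.2°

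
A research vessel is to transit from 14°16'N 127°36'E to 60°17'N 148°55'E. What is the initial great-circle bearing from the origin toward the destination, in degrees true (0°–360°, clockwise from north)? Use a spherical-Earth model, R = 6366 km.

N = sin Δλ·cos φ₂ = +0.1802;  D = cos φ₁ sin φ₂ − sin φ₁ cos φ₂ cos Δλ = +0.7279
initial course = atan2(N, D) = 13.90°

13.9°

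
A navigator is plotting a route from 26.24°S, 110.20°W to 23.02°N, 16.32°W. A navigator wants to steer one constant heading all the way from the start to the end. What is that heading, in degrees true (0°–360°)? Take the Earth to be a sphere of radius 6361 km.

61.5°

Δψ = ln[tan(π/4+φ₂/2)/tan(π/4+φ₁/2)] = +0.8879
Δλ = +1.6385 rad (taken the short way round)
course = atan2(Δλ, Δψ) = 61.55°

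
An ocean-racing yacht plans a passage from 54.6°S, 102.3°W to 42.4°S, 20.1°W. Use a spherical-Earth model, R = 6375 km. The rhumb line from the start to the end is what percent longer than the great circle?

Great circle: σ = 0.9176 rad → d_gc = Rσ = 5849.9 km
Rhumb: Δφ = +0.2129, Δλ = +1.4347, Δψ = +0.3235, q = Δφ/Δψ = 0.6581 → d_rh = R√(Δφ²+q²Δλ²) = 6170.5 km
Excess = (6170.5 − 5849.9) / 5849.9 = 320.6 / 5849.9 = 5.48% ≈ 5.5%

5.5%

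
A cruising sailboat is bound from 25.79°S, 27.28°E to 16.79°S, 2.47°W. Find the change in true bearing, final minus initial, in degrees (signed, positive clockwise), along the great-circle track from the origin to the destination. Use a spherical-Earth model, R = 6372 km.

Initial bearing θ₁ = atan2(sin Δλ cos φ₂, cos φ₁ sin φ₂ − sin φ₁ cos φ₂ cos Δλ) = 282.06°
Final bearing θ₂ = (initial bearing from the destination back to the start) + 180° = 293.12°
Δθ = θ₂ − θ₁ = +11.1°

+11.1°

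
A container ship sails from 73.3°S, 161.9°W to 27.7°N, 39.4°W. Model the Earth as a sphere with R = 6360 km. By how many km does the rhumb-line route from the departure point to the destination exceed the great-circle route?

Great circle: cos σ = sin φ₁ sin φ₂ + cos φ₁ cos φ₂ cos Δλ,  σ = 2.1919 rad → d_gc = 13940.5 km
Rhumb line: Δψ = +2.4223, q = Δφ/Δψ = 0.7277, d_rh = R√(Δφ²+q²Δλ²) = 14953.7 km
Excess = 14953.7 − 13940.5 = 1013.2 ≈ 1013 km

1013 km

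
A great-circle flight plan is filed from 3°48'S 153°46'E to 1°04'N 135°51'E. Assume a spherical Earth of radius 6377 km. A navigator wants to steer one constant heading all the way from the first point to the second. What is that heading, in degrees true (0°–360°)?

285.2°

Δψ = ln[tan(π/4+φ₂/2)/tan(π/4+φ₁/2)] = +0.0850
Δλ = -0.3127 rad (taken the short way round)
course = atan2(Δλ, Δψ) = 285.20°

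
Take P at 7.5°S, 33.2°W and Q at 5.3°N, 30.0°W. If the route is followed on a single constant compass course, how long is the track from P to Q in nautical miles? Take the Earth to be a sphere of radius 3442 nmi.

Rhumb course C = atan2(Δλ, Δψ) with Δψ = ln[tan(π/4+φ₂/2)/tan(π/4+φ₁/2)] = +0.2239, Δλ = +0.0559 → C = 14.01°
d = R·|Δφ| / |cos C| = 3442·0.22340 / 0.97027 = 793 nmi

793 nmi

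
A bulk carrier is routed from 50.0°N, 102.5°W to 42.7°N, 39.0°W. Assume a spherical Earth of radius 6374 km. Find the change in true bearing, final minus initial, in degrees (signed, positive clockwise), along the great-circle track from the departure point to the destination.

+48.3°

At departure: θ₁ = atan2(sin Δλ cos φ₂, cos φ₁ sin φ₂ − sin φ₁ cos φ₂ cos Δλ) = 74.31°
At arrival: θ₂ = atan2(sin Δλ cos φ₁, −cos φ₂ sin φ₁ + sin φ₂ cos φ₁ cos Δλ) = 122.64°
Δθ = θ₂ − θ₁ = +48.3°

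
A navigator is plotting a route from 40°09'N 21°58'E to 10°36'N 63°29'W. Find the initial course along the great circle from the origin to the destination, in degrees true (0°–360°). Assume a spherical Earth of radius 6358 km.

θ = atan2( sin Δλ·cos φ₂ ,  cos φ₁ sin φ₂ − sin φ₁ cos φ₂ cos Δλ )
  = atan2(-0.9798, +0.0903) = 275.27°

275.3°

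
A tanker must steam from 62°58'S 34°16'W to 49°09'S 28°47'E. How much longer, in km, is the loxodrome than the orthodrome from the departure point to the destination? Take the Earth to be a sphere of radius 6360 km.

148 km

Great circle: cos σ = sin φ₁ sin φ₂ + cos φ₁ cos φ₂ cos Δλ,  σ = 0.6292 rad → d_gc = 4001.6 km
Rhumb line: Δψ = +0.4377, q = Δφ/Δψ = 0.5509, d_rh = R√(Δφ²+q²Δλ²) = 4149.7 km
Excess = 4149.7 − 4001.6 = 148.1 ≈ 148 km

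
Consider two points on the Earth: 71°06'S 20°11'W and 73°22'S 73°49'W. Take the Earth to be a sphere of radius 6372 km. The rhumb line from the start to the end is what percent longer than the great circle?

Great circle: σ = 0.2785 rad → d_gc = Rσ = 1774.4 km
Rhumb: Δφ = -0.0396, Δλ = -0.9361, Δψ = -0.1298, q = Δφ/Δψ = 0.3047 → d_rh = R√(Δφ²+q²Δλ²) = 1835.0 km
Excess = (1835.0 − 1774.4) / 1774.4 = 60.6 / 1774.4 = 3.42% ≈ 3.4%

3.4%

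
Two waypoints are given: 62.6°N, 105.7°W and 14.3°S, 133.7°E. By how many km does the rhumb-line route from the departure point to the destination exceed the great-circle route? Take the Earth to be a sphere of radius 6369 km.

Great circle: cos σ = sin φ₁ sin φ₂ + cos φ₁ cos φ₂ cos Δλ,  σ = 2.0334 rad → d_gc = 12950.8 km
Rhumb line: Δψ = -1.6637, q = Δφ/Δψ = 0.8067, d_rh = R√(Δφ²+q²Δλ²) = 13785.2 km
Excess = 13785.2 − 12950.8 = 834.4 ≈ 834 km

834 km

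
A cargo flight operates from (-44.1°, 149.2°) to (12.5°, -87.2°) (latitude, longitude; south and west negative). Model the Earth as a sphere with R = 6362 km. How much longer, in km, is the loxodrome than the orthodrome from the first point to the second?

434 km

Great circle: cos σ = sin φ₁ sin φ₂ + cos φ₁ cos φ₂ cos Δλ,  σ = 2.1396 rad → d_gc = 13612.01 km
Rhumb line: Δψ = +1.0792, q = Δφ/Δψ = 0.9153, d_rh = R√(Δφ²+q²Δλ²) = 14046.49 km
Excess = 14046.49 − 13612.01 = 434.48 ≈ 434 km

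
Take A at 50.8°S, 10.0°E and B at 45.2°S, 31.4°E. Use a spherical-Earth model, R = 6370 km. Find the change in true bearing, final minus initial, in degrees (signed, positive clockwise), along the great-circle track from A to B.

At departure: θ₁ = atan2(sin Δλ cos φ₂, cos φ₁ sin φ₂ − sin φ₁ cos φ₂ cos Δλ) = 76.88°
At arrival: θ₂ = atan2(sin Δλ cos φ₁, −cos φ₂ sin φ₁ + sin φ₂ cos φ₁ cos Δλ) = 60.87°
Δθ = θ₂ − θ₁ = -16.0°

-16.0°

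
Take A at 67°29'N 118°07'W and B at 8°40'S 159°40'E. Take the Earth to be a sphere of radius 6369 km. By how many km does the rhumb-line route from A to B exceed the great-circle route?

Great circle: cos σ = sin φ₁ sin φ₂ + cos φ₁ cos φ₂ cos Δλ,  σ = 1.6588 rad → d_gc = 10565.1 km
Rhumb line: Δψ = -1.7660, q = Δφ/Δψ = 0.7526, d_rh = R√(Δφ²+q²Δλ²) = 10907.0 km
Excess = 10907.0 − 10565.1 = 341.9 ≈ 342 km

342 km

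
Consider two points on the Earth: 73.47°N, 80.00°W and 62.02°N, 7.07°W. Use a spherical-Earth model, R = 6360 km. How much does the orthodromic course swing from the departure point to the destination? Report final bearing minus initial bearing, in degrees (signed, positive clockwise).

Initial bearing θ₁ = atan2(sin Δλ cos φ₂, cos φ₁ sin φ₂ − sin φ₁ cos φ₂ cos Δλ) = 75.11°
Final bearing θ₂ = (initial bearing from the destination back to the start) + 180° = 144.12°
Δθ = θ₂ − θ₁ = +69.0°

+69.0°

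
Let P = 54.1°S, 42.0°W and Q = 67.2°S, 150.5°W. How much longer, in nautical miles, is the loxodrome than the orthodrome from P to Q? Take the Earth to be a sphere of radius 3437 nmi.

382 nmi

Great circle: cos σ = sin φ₁ sin φ₂ + cos φ₁ cos φ₂ cos Δλ,  σ = 0.8303 rad → d_gc = 2853.8 nmi
Rhumb line: Δψ = -0.4741, q = Δφ/Δψ = 0.4822, d_rh = R√(Δφ²+q²Δλ²) = 3235.4 nmi
Excess = 3235.4 − 2853.8 = 381.6 ≈ 382 nmi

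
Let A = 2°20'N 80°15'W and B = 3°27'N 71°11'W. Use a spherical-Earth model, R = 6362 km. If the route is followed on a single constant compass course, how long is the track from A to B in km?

1013 km

Rhumb course C = atan2(Δλ, Δψ) with Δψ = ln[tan(π/4+φ₂/2)/tan(π/4+φ₁/2)] = +0.0195, Δλ = +0.1582 → C = 82.97°
d = R·|Δφ| / |cos C| = 6362·0.01949 / 0.12239 = 1013 km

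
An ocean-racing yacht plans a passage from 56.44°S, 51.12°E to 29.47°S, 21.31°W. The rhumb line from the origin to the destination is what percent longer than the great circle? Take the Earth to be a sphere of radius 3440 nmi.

Great circle: σ = 0.9821 rad → d_gc = Rσ = 3378.6 nmi
Rhumb: Δφ = +0.4707, Δλ = -1.2641, Δψ = +0.6602, q = Δφ/Δψ = 0.7130 → d_rh = R√(Δφ²+q²Δλ²) = 3497.9 nmi
Excess = (3497.9 − 3378.6) / 3378.6 = 119.3 / 3378.6 = 3.53% ≈ 3.5%

3.5%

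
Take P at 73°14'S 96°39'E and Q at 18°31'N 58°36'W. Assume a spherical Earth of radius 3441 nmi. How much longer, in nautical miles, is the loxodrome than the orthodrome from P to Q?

Great circle: cos σ = sin φ₁ sin φ₂ + cos φ₁ cos φ₂ cos Δλ,  σ = 2.1561 rad → d_gc = 7419.3 nmi
Rhumb line: Δψ = +2.2438, q = Δφ/Δψ = 0.7137, d_rh = R√(Δφ²+q²Δλ²) = 8639.5 nmi
Excess = 8639.5 − 7419.3 = 1220.2 ≈ 1220 nmi

1220 nmi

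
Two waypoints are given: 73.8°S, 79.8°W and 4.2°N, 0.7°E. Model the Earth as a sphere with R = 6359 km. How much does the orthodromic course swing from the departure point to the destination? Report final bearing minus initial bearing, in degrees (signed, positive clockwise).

At departure: θ₁ = atan2(sin Δλ cos φ₂, cos φ₁ sin φ₂ − sin φ₁ cos φ₂ cos Δλ) = 79.71°
At arrival: θ₂ = atan2(sin Δλ cos φ₁, −cos φ₂ sin φ₁ + sin φ₂ cos φ₁ cos Δλ) = 15.98°
Δθ = θ₂ − θ₁ = -63.7°

-63.7°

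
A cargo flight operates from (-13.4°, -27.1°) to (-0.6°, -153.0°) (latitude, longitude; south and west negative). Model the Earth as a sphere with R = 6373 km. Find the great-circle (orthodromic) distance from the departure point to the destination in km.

cos σ = sin φ₁ sin φ₂ + cos φ₁ cos φ₂ cos Δλ
      = sin(-13.40°)sin(-0.60°) + cos(-13.40°)cos(-0.60°)cos(-125.90°) = -0.5680
σ = 124.607° → d = Rσ = 6373·2.17481 = 13860 km

13860 km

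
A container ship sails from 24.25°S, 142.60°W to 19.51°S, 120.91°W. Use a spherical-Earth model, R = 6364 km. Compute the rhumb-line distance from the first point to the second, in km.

2296 km

Rhumb course C = atan2(Δλ, Δψ) with Δψ = ln[tan(π/4+φ₂/2)/tan(π/4+φ₁/2)] = +0.0892, Δλ = +0.3786 → C = 76.74°
d = R·|Δφ| / |cos C| = 6364·0.08273 / 0.22931 = 2296 km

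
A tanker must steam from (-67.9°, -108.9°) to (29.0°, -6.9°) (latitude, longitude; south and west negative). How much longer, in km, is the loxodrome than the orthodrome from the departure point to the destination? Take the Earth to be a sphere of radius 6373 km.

Great circle: cos σ = sin φ₁ sin φ₂ + cos φ₁ cos φ₂ cos Δλ,  σ = 2.1148 rad → d_gc = 13477.9 km
Rhumb line: Δψ = +2.1625, q = Δφ/Δψ = 0.7821, d_rh = R√(Δφ²+q²Δλ²) = 13960.5 km
Excess = 13960.5 − 13477.9 = 482.6 ≈ 483 km

483 km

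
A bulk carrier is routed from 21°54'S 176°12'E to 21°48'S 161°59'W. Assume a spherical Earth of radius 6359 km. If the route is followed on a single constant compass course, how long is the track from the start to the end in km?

2247 km

Δψ = ln[tan(π/4+φ₂/2)/tan(π/4+φ₁/2)] = +0.0019;  Δφ = +0.0017 rad,  Δλ = +0.3808 rad
q = Δφ/Δψ = 0.9282
d = R·√(Δφ² + q²Δλ²) = 6359·0.35342 = 2247 km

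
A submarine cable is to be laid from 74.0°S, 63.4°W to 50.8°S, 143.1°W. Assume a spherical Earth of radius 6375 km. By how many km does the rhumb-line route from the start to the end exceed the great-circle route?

295 km

Great circle: cos σ = sin φ₁ sin φ₂ + cos φ₁ cos φ₂ cos Δλ,  σ = 0.6824 rad → d_gc = 4350.2 km
Rhumb line: Δψ = +0.9297, q = Δφ/Δψ = 0.4355, d_rh = R√(Δφ²+q²Δλ²) = 4645.6 km
Excess = 4645.6 − 4350.2 = 295.4 ≈ 295 km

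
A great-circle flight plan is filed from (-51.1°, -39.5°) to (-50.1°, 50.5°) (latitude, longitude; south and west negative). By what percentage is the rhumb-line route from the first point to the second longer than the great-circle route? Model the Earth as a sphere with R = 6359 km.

7.1%

Great circle: σ = 0.9310 rad → d_gc = Rσ = 5920.2 km
Rhumb: Δφ = +0.0175, Δλ = +1.5708, Δψ = +0.0275, q = Δφ/Δψ = 0.6347 → d_rh = R√(Δφ²+q²Δλ²) = 6340.8 km
Excess = (6340.8 − 5920.2) / 5920.2 = 420.6 / 5920.2 = 7.10% ≈ 7.1%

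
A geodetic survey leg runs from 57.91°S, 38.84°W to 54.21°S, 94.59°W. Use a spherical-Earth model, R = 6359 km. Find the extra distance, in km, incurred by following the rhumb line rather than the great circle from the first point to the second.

Great circle: cos σ = sin φ₁ sin φ₂ + cos φ₁ cos φ₂ cos Δλ,  σ = 0.5314 rad → d_gc = 3379.3 km
Rhumb line: Δψ = +0.1158, q = Δφ/Δψ = 0.5578, d_rh = R√(Δφ²+q²Δλ²) = 3475.7 km
Excess = 3475.7 − 3379.3 = 96.4 ≈ 96 km

96 km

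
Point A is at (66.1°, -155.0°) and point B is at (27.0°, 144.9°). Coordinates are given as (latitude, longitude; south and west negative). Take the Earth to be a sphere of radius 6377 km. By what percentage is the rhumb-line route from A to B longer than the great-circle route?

2.7%

Great circle: σ = 0.9335 rad → d_gc = Rσ = 5953.1 km
Rhumb: Δφ = -0.6824, Δλ = -1.0489, Δψ = -1.0631, q = Δφ/Δψ = 0.6419 → d_rh = R√(Δφ²+q²Δλ²) = 6113.5 km
Excess = (6113.5 − 5953.1) / 5953.1 = 160.4 / 5953.1 = 2.69% ≈ 2.7%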